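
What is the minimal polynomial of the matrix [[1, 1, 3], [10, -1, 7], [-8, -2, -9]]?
The characteristic polynomial factors as (x + 3)^3. The minimal polynomial is ∏(x - λ)^{k_λ} where k_λ is the size of the largest Jordan block at λ.

For λ = -3: rank(A + 3I) = 2, and the largest Jordan block has size 3 (the smallest k with rank((A + 3I)^k) = rank((A + 3I)^(k+1))).

So m_A(x) = (x + 3)^3.

m_A(x) = (x + 3)^3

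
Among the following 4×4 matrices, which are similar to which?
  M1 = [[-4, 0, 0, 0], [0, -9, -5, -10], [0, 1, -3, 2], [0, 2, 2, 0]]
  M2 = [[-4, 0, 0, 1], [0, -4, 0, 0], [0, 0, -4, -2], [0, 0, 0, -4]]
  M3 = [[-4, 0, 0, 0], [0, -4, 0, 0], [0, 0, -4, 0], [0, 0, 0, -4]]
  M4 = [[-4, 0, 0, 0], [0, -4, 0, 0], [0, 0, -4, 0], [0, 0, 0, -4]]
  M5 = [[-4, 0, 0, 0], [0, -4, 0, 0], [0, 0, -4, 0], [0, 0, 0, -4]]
2 classes: {M1, M2}, {M3, M4, M5}

Characteristic polynomials: χ_{M1} = (x + 4)^4, χ_{M2} = (x + 4)^4, χ_{M3} = (x + 4)^4, χ_{M4} = (x + 4)^4, χ_{M5} = (x + 4)^4.

{M1, M2}: invariant factors x + 4, x + 4, (x + 4)^2.

{M3, M4, M5}: invariant factors x + 4, x + 4, x + 4, x + 4.

Matrices are similar if and only if their invariant-factor lists agree; the partition into similarity classes is {M1, M2}, {M3, M4, M5}.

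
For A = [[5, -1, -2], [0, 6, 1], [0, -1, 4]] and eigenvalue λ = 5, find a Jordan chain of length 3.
We seek v_1 ∈ ker((A - 5I)^3) \ ker((A - 5I)^2), then set v_{i+1} = (A - 5I) v_i.

One such chain is v_1 = [[1, 0, 1]]^T, v_2 = [[-2, 1, -1]]^T, v_3 = [[1, 0, 0]]^T. Check: (A - 5I) v_3 = [[0, 0, 0]]^T = 0.

v_1 = [[1, 0, 1]]^T, v_2 = [[-2, 1, -1]]^T, v_3 = [[1, 0, 0]]^T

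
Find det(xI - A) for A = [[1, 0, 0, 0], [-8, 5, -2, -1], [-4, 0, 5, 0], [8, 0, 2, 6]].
χ_A(x) = (x - 6)(x - 5)^2(x - 1)

xI - A = [[x - 1, 0, 0, 0], [8, x - 5, 2, 1], [4, 0, x - 5, 0], [-8, 0, -2, x - 6]].

Expanding det(xI - A) along the first row:
det(xI - A) = + (x - 1)·det([[x - 5, 2, 1], [0, x - 5, 0], [0, -2, x - 6]]) - (0)·det([[8, 2, 1], [4, x - 5, 0], [-8, -2, x - 6]]) + (0)·det([[8, x - 5, 1], [4, 0, 0], [-8, 0, x - 6]]) - (0)·det([[8, x - 5, 2], [4, 0, x - 5], [-8, 0, -2]]).

Evaluating gives χ_A(x) = x^4 - 17x^3 + 101x^2 - 235x + 150 = (x - 6)(x - 5)^2(x - 1).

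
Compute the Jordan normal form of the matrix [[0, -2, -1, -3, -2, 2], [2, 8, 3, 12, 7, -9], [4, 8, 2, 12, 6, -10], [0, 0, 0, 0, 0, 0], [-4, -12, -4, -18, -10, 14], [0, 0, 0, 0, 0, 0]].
The characteristic polynomial is det(xI - A) = x^6, so the eigenvalues are 0 (algebraic multiplicity 6).

For λ = 0: rank(A) = 2, rank(A^2) = 0. The eigenspace has dimension 6 - 2 = 4, so there are 4 Jordan blocks; the rank sequence gives block sizes [2, 2, 1, 1].

Assembling the blocks gives the Jordan form J above.

J = [[0, 1, 0, 0, 0, 0], [0, 0, 0, 0, 0, 0], [0, 0, 0, 1, 0, 0], [0, 0, 0, 0, 0, 0], [0, 0, 0, 0, 0, 0], [0, 0, 0, 0, 0, 0]]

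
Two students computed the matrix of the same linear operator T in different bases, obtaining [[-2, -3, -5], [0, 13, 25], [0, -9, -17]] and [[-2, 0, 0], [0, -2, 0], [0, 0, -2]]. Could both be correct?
Both have characteristic polynomial (x + 2)^3, but the minimal polynomial of A is (x + 2)^2 while the minimal polynomial of B is x + 2. The minimal polynomial is a similarity invariant, so A and B are not similar.

No.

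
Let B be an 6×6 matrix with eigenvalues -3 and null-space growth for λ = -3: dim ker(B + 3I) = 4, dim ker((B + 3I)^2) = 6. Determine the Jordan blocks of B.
Jordan blocks: (-3, 2), (-3, 2), (-3, 1), (-3, 1)

λ = -3: successive nullity increments [4, 2] count blocks of size ≥ k; block sizes are [2, 2, 1, 1].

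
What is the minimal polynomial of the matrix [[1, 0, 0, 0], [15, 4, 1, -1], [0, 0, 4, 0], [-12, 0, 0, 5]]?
The characteristic polynomial factors as (x - 5)(x - 4)^2(x - 1). The minimal polynomial is ∏(x - λ)^{k_λ} where k_λ is the size of the largest Jordan block at λ.

For λ = 1: rank(A - I) = 3, and the largest Jordan block has size 1 (the smallest k with rank((A - I)^k) = rank((A - I)^(k+1))).
For λ = 4: rank(A - 4I) = 3, and the largest Jordan block has size 2 (the smallest k with rank((A - 4I)^k) = rank((A - 4I)^(k+1))).
For λ = 5: rank(A - 5I) = 3, and the largest Jordan block has size 1 (the smallest k with rank((A - 5I)^k) = rank((A - 5I)^(k+1))).

So m_A(x) = (x - 5)(x - 4)^2(x - 1).

m_A(x) = (x - 5)(x - 4)^2(x - 1)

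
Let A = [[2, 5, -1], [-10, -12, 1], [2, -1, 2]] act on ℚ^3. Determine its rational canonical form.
R = [[0, 0, 30], [1, 0, -9], [0, 1, -8]]

The invariant factors of A (the non-unit diagonal entries of the Smith normal form of xI - A over ℚ[x]) are (x + 5)(x^2 + 3x - 6), each dividing the next. The characteristic polynomial is their product, (x + 5)(x^2 + 3x - 6).

The rational canonical form is the block-diagonal matrix of companion matrices C(f_i):
R = [[0, 0, 30], [1, 0, -9], [0, 1, -8]].

Note the characteristic polynomial does not split into linear factors over ℚ, so A has no Jordan form over ℚ; the rational canonical form exists over any field.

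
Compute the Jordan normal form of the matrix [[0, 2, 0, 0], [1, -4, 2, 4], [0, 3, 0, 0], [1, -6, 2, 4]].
J = [[0, 1, 0, 0], [0, 0, 1, 0], [0, 0, 0, 0], [0, 0, 0, 0]]

The characteristic polynomial is det(xI - A) = x^4, so the eigenvalues are 0 (algebraic multiplicity 4).

For λ = 0: rank(A) = 2, rank(A^2) = 1, rank(A^3) = 0. The eigenspace has dimension 4 - 2 = 2, so there are 2 Jordan blocks; the rank sequence gives block sizes [3, 1].

Assembling the blocks gives the Jordan form J above.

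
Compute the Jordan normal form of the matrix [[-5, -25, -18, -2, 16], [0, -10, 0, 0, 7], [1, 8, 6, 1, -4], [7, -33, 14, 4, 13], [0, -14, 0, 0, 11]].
J = [[-3, 1, 0, 0, 0], [0, -3, 0, 0, 0], [0, 0, 4, 1, 0], [0, 0, 0, 4, 0], [0, 0, 0, 0, 4]]

The characteristic polynomial is det(xI - A) = (x - 4)^3(x + 3)^2, so the eigenvalues are -3 (algebraic multiplicity 2), 4 (algebraic multiplicity 3).

For λ = -3: rank(A + 3I) = 4, rank((A + 3I)^2) = 3. The eigenspace has dimension 5 - 4 = 1, so there is 1 Jordan block; the rank sequence gives block sizes [2].

For λ = 4: rank(A - 4I) = 3, rank((A - 4I)^2) = 2. The eigenspace has dimension 5 - 3 = 2, so there are 2 Jordan blocks; the rank sequence gives block sizes [2, 1].

Assembling the blocks gives the Jordan form J above.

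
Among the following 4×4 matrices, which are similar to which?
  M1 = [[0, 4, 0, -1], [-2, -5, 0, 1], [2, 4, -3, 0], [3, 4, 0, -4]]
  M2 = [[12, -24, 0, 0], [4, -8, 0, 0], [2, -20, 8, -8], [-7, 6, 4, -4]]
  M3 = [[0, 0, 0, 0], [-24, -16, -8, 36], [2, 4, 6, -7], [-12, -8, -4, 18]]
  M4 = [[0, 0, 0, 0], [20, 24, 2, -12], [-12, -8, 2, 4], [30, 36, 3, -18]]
Characteristic polynomials: χ_{M1} = (x + 3)^4, χ_{M2} = x^2(x - 4)^2, χ_{M3} = x^2(x - 4)^2, χ_{M4} = x^2(x - 4)^2.

{M1}: invariant factors x + 3, (x + 3)^3.

{M2, M3, M4}: invariant factors x, x(x - 4)^2.

Matrices are similar if and only if their invariant-factor lists agree; the partition into similarity classes is {M1}, {M2, M3, M4}.

2 classes: {M1}, {M2, M3, M4}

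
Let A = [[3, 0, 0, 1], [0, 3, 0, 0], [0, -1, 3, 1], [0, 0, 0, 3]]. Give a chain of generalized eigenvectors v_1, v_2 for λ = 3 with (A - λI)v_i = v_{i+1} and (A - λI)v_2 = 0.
We seek v_1 ∈ ker((A - 3I)^2) \ ker(A - 3I), then set v_{i+1} = (A - 3I) v_i.

One such chain is v_1 = [[0, 1, -1, 1]]^T, v_2 = [[1, 0, 0, 0]]^T. Check: (A - 3I) v_2 = [[0, 0, 0, 0]]^T = 0.

v_1 = [[0, 1, -1, 1]]^T, v_2 = [[1, 0, 0, 0]]^T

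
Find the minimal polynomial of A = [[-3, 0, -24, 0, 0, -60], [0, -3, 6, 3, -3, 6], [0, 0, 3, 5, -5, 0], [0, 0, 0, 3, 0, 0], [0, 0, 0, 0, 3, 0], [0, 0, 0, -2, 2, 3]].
The characteristic polynomial factors as (x - 3)^4(x + 3)^2. The minimal polynomial is ∏(x - λ)^{k_λ} where k_λ is the size of the largest Jordan block at λ.

For λ = -3: rank(A + 3I) = 4, and the largest Jordan block has size 1 (the smallest k with rank((A + 3I)^k) = rank((A + 3I)^(k+1))).
For λ = 3: rank(A - 3I) = 3, and the largest Jordan block has size 2 (the smallest k with rank((A - 3I)^k) = rank((A - 3I)^(k+1))).

So m_A(x) = (x - 3)^2(x + 3).

m_A(x) = (x - 3)^2(x + 3)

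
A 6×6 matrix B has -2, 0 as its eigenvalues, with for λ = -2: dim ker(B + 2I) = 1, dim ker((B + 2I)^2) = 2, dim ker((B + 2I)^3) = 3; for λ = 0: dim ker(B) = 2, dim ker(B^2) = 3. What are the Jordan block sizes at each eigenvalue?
λ = -2: successive nullity increments [1, 1, 1] count blocks of size ≥ k; block sizes are [3].
λ = 0: successive nullity increments [2, 1] count blocks of size ≥ k; block sizes are [2, 1].

Jordan blocks: (-2, 3), (0, 2), (0, 1)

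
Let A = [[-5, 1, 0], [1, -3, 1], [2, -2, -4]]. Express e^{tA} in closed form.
A has Jordan form J = [[-4, 1, 0], [0, -4, 1], [0, 0, -4]] with A = PJP^{-1}, so e^{tA} = P e^{tJ} P^{-1}.

For a Jordan block J_k(λ), e^{tJ_k(λ)} = e^{λt} · (I + tN + t^2 N^2/2! + ... + t^{k-1} N^{k-1}/(k-1)!) where N is the nilpotent superdiagonal part.

Assembling the blocks and conjugating back gives the entries of e^{tA} as shown above.

e^{tA} = [[(t^2 - t + 1)*e^{-4*t}, t*e^{-4*t}, t^2*e^{-4*t}/2], [t*(t + 1)*e^{-4*t}, (t + 1)*e^{-4*t}, t*(t + 2)*e^{-4*t}/2], [2*t*(1 - t)*e^{-4*t}, -2*t*e^{-4*t}, (1 - t^2)*e^{-4*t}]]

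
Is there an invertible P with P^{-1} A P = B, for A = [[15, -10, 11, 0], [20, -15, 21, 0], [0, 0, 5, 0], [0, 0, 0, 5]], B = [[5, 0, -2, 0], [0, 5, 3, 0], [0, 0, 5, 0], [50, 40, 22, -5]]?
Yes.

Two matrices over a field are similar if and only if they have the same invariant factors.

Both A and B have characteristic polynomial (x - 5)^3(x + 5) and minimal polynomial (x - 5)^2(x + 5). Computing further, both have invariant factors x - 5, (x - 5)^2(x + 5). Hence A and B are similar.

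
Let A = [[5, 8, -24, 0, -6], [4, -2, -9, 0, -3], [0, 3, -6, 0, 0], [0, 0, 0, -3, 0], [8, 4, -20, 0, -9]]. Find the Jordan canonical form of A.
The characteristic polynomial is det(xI - A) = (x + 3)^5, so the eigenvalues are -3 (algebraic multiplicity 5).

For λ = -3: rank(A + 3I) = 2, rank((A + 3I)^2) = 1, rank((A + 3I)^3) = 0. The eigenspace has dimension 5 - 2 = 3, so there are 3 Jordan blocks; the rank sequence gives block sizes [3, 1, 1].

Assembling the blocks gives the Jordan form J above.

J = [[-3, 1, 0, 0, 0], [0, -3, 1, 0, 0], [0, 0, -3, 0, 0], [0, 0, 0, -3, 0], [0, 0, 0, 0, -3]]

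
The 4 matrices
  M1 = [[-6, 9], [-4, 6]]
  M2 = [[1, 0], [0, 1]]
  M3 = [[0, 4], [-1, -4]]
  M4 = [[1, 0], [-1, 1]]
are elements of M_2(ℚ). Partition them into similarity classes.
4 classes: {M1}, {M2}, {M3}, {M4}

Characteristic polynomials: χ_{M1} = x^2, χ_{M2} = (x - 1)^2, χ_{M3} = (x + 2)^2, χ_{M4} = (x - 1)^2.

{M1}: invariant factors x^2.

{M2}: invariant factors x - 1, x - 1.

{M3}: invariant factors (x + 2)^2.

{M4}: invariant factors (x - 1)^2.

Matrices are similar if and only if their invariant-factor lists agree; the partition into similarity classes is {M1}, {M2}, {M3}, {M4}.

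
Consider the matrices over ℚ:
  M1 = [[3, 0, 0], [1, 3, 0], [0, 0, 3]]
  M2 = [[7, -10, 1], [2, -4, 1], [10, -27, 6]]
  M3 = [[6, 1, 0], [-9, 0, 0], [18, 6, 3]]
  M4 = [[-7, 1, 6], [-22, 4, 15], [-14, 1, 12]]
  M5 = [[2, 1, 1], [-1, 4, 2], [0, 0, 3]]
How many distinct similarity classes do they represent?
2 classes: {M1, M3}, {M2, M4, M5}

Characteristic polynomials: χ_{M1} = (x - 3)^3, χ_{M2} = (x - 3)^3, χ_{M3} = (x - 3)^3, χ_{M4} = (x - 3)^3, χ_{M5} = (x - 3)^3.

{M1, M3}: invariant factors x - 3, (x - 3)^2.

{M2, M4, M5}: invariant factors (x - 3)^3.

Matrices are similar if and only if their invariant-factor lists agree; the partition into similarity classes is {M1, M3}, {M2, M4, M5}.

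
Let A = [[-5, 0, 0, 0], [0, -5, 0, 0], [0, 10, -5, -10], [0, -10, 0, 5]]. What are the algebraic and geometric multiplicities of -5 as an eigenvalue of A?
The characteristic polynomial is (x - 5)(x + 5)^3, so the factor x + 5 appears with exponent 3: the algebraic multiplicity is 3.

rank(A + 5I) = 1, so the eigenspace has dimension 4 - 1 = 3: the geometric multiplicity is 3.

algebraic multiplicity 3, geometric multiplicity 3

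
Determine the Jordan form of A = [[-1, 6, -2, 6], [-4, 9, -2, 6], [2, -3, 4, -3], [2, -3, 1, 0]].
J = [[3, 1, 0, 0], [0, 3, 0, 0], [0, 0, 3, 0], [0, 0, 0, 3]]

The characteristic polynomial is det(xI - A) = (x - 3)^4, so the eigenvalues are 3 (algebraic multiplicity 4).

For λ = 3: rank(A - 3I) = 1, rank((A - 3I)^2) = 0. The eigenspace has dimension 4 - 1 = 3, so there are 3 Jordan blocks; the rank sequence gives block sizes [2, 1, 1].

Assembling the blocks gives the Jordan form J above.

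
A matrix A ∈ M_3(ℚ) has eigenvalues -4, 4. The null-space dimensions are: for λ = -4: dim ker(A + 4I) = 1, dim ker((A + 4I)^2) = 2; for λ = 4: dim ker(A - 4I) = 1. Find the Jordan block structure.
Jordan blocks: (-4, 2), (4, 1)

λ = -4: successive nullity increments [1, 1] count blocks of size ≥ k; block sizes are [2].
λ = 4: successive nullity increments [1] count blocks of size ≥ k; block sizes are [1].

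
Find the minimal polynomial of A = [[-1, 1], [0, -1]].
m_A(x) = (x + 1)^2

The characteristic polynomial factors as (x + 1)^2. The minimal polynomial is ∏(x - λ)^{k_λ} where k_λ is the size of the largest Jordan block at λ.

For λ = -1: rank(A + I) = 1, and the largest Jordan block has size 2 (the smallest k with rank((A + I)^k) = rank((A + I)^(k+1))).

So m_A(x) = (x + 1)^2.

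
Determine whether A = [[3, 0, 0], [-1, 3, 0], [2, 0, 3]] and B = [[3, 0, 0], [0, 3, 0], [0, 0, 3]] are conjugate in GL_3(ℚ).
Both have characteristic polynomial (x - 3)^3, but the minimal polynomial of A is (x - 3)^2 while the minimal polynomial of B is x - 3. The minimal polynomial is a similarity invariant, so A and B are not similar.

No.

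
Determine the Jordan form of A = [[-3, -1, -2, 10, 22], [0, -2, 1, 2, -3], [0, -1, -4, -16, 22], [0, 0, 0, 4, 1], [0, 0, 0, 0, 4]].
The characteristic polynomial is det(xI - A) = (x - 4)^2(x + 3)^3, so the eigenvalues are -3 (algebraic multiplicity 3), 4 (algebraic multiplicity 2).

For λ = -3: rank(A + 3I) = 4, rank((A + 3I)^2) = 3, rank((A + 3I)^3) = 2. The eigenspace has dimension 5 - 4 = 1, so there is 1 Jordan block; the rank sequence gives block sizes [3].

For λ = 4: rank(A - 4I) = 4, rank((A - 4I)^2) = 3. The eigenspace has dimension 5 - 4 = 1, so there is 1 Jordan block; the rank sequence gives block sizes [2].

Assembling the blocks gives the Jordan form J above.

J = [[-3, 1, 0, 0, 0], [0, -3, 1, 0, 0], [0, 0, -3, 0, 0], [0, 0, 0, 4, 1], [0, 0, 0, 0, 4]]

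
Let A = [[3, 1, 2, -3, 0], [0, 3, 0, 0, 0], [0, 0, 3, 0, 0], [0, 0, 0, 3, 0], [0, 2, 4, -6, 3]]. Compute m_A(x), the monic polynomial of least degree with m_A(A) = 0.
m_A(x) = (x - 3)^2

The characteristic polynomial factors as (x - 3)^5. The minimal polynomial is ∏(x - λ)^{k_λ} where k_λ is the size of the largest Jordan block at λ.

For λ = 3: rank(A - 3I) = 1, and the largest Jordan block has size 2 (the smallest k with rank((A - 3I)^k) = rank((A - 3I)^(k+1))).

So m_A(x) = (x - 3)^2.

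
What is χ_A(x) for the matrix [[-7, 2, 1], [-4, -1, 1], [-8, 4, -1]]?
xI - A = [[x + 7, -2, -1], [4, x + 1, -1], [8, -4, x + 1]].

Expanding det(xI - A) along the first row:
det(xI - A) = + (x + 7)·det([[x + 1, -1], [-4, x + 1]]) - (-2)·det([[4, -1], [8, x + 1]]) + (-1)·det([[4, x + 1], [8, -4]]).

Evaluating gives χ_A(x) = x^3 + 9x^2 + 27x + 27 = (x + 3)^3.

χ_A(x) = (x + 3)^3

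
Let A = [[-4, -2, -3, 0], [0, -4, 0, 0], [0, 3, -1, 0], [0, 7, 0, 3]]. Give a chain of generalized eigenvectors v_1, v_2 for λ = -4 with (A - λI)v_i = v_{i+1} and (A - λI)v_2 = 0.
v_1 = [[3, 1, -1, -1]]^T, v_2 = [[1, 0, 0, 0]]^T

We seek v_1 ∈ ker((A + 4I)^2) \ ker(A + 4I), then set v_{i+1} = (A + 4I) v_i.

One such chain is v_1 = [[3, 1, -1, -1]]^T, v_2 = [[1, 0, 0, 0]]^T. Check: (A + 4I) v_2 = [[0, 0, 0, 0]]^T = 0.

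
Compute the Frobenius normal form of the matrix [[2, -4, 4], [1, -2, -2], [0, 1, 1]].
R = [[0, 0, 8], [1, 0, -2], [0, 1, 1]]

The invariant factors of A (the non-unit diagonal entries of the Smith normal form of xI - A over ℚ[x]) are (x - 2)(x^2 + x + 4), each dividing the next. The characteristic polynomial is their product, (x - 2)(x^2 + x + 4).

The rational canonical form is the block-diagonal matrix of companion matrices C(f_i):
R = [[0, 0, 8], [1, 0, -2], [0, 1, 1]].

Note the characteristic polynomial does not split into linear factors over ℚ, so A has no Jordan form over ℚ; the rational canonical form exists over any field.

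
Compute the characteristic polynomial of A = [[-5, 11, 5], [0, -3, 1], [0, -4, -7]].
χ_A(x) = (x + 5)^3

xI - A = [[x + 5, -11, -5], [0, x + 3, -1], [0, 4, x + 7]].

Expanding det(xI - A) along the first row:
det(xI - A) = + (x + 5)·det([[x + 3, -1], [4, x + 7]]) - (-11)·det([[0, -1], [0, x + 7]]) + (-5)·det([[0, x + 3], [0, 4]]).

Evaluating gives χ_A(x) = x^3 + 15x^2 + 75x + 125 = (x + 5)^3.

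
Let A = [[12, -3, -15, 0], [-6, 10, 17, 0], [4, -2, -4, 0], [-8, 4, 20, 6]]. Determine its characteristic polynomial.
χ_A(x) = (x - 6)^4

xI - A = [[x - 12, 3, 15, 0], [6, x - 10, -17, 0], [-4, 2, x + 4, 0], [8, -4, -20, x - 6]].

Expanding det(xI - A) along the first row:
det(xI - A) = + (x - 12)·det([[x - 10, -17, 0], [2, x + 4, 0], [-4, -20, x - 6]]) - (3)·det([[6, -17, 0], [-4, x + 4, 0], [8, -20, x - 6]]) + (15)·det([[6, x - 10, 0], [-4, 2, 0], [8, -4, x - 6]]) - (0)·det([[6, x - 10, -17], [-4, 2, x + 4], [8, -4, -20]]).

Evaluating gives χ_A(x) = x^4 - 24x^3 + 216x^2 - 864x + 1296 = (x - 6)^4.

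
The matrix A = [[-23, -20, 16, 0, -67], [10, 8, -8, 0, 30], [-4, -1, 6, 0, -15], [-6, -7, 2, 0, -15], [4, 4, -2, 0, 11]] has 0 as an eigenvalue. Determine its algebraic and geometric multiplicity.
algebraic multiplicity 3, geometric multiplicity 2

The characteristic polynomial is x^3(x - 1)^2, so the factor x appears with exponent 3: the algebraic multiplicity is 3.

rank(A) = 3, so the eigenspace has dimension 5 - 3 = 2: the geometric multiplicity is 2.

Since 2 < 3, A is not diagonalizable.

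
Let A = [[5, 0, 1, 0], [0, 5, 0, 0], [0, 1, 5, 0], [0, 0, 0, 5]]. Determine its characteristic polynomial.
xI - A = [[x - 5, 0, -1, 0], [0, x - 5, 0, 0], [0, -1, x - 5, 0], [0, 0, 0, x - 5]].

Expanding det(xI - A) along the first row:
det(xI - A) = + (x - 5)·det([[x - 5, 0, 0], [-1, x - 5, 0], [0, 0, x - 5]]) - (0)·det([[0, 0, 0], [0, x - 5, 0], [0, 0, x - 5]]) + (-1)·det([[0, x - 5, 0], [0, -1, 0], [0, 0, x - 5]]) - (0)·det([[0, x - 5, 0], [0, -1, x - 5], [0, 0, 0]]).

Evaluating gives χ_A(x) = x^4 - 20x^3 + 150x^2 - 500x + 625 = (x - 5)^4.

χ_A(x) = (x - 5)^4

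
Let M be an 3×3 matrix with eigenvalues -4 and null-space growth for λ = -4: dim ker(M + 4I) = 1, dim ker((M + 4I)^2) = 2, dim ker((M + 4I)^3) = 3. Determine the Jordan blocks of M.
Jordan blocks: (-4, 3)

λ = -4: successive nullity increments [1, 1, 1] count blocks of size ≥ k; block sizes are [3].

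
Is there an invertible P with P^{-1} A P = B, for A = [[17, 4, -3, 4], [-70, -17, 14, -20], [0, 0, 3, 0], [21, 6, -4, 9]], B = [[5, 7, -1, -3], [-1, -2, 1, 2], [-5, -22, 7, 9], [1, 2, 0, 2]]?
Two matrices over a field are similar if and only if they have the same invariant factors.

Both A and B have characteristic polynomial (x - 3)^4 and minimal polynomial (x - 3)^3. Computing further, both have invariant factors x - 3, (x - 3)^3. Hence A and B are similar.

Yes.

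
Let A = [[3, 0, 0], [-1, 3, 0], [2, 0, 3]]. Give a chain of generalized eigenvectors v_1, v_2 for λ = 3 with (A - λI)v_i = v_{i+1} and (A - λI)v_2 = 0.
We seek v_1 ∈ ker((A - 3I)^2) \ ker(A - 3I), then set v_{i+1} = (A - 3I) v_i.

One such chain is v_1 = [[1, 2, -3]]^T, v_2 = [[0, -1, 2]]^T. Check: (A - 3I) v_2 = [[0, 0, 0]]^T = 0.

v_1 = [[1, 2, -3]]^T, v_2 = [[0, -1, 2]]^T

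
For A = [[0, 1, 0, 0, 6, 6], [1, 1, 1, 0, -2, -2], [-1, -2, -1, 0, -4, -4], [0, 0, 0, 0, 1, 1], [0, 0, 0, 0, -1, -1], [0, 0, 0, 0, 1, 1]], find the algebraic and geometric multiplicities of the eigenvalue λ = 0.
algebraic multiplicity 6, geometric multiplicity 3

The characteristic polynomial is x^6, so the factor x appears with exponent 6: the algebraic multiplicity is 6.

rank(A) = 3, so the eigenspace has dimension 6 - 3 = 3: the geometric multiplicity is 3.

Since 3 < 6, A is not diagonalizable.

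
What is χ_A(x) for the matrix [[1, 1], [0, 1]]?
χ_A(x) = (x - 1)^2

xI - A = [[x - 1, -1], [0, x - 1]].

Expanding det(xI - A) along the first row:
det(xI - A) = + (x - 1)·det([[x - 1]]) - (-1)·det([[0]]).

Evaluating gives χ_A(x) = x^2 - 2x + 1 = (x - 1)^2.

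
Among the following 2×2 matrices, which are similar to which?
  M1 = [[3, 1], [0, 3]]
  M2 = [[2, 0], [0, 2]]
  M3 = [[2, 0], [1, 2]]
3 classes: {M1}, {M2}, {M3}

Characteristic polynomials: χ_{M1} = (x - 3)^2, χ_{M2} = (x - 2)^2, χ_{M3} = (x - 2)^2.

{M1}: invariant factors (x - 3)^2.

{M2}: invariant factors x - 2, x - 2.

{M3}: invariant factors (x - 2)^2.

Matrices are similar if and only if their invariant-factor lists agree; the partition into similarity classes is {M1}, {M2}, {M3}.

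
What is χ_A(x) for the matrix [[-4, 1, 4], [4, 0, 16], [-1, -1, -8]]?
xI - A = [[x + 4, -1, -4], [-4, x, -16], [1, 1, x + 8]].

Expanding det(xI - A) along the first row:
det(xI - A) = + (x + 4)·det([[x, -16], [1, x + 8]]) - (-1)·det([[-4, -16], [1, x + 8]]) + (-4)·det([[-4, x], [1, 1]]).

Evaluating gives χ_A(x) = x^3 + 12x^2 + 48x + 64 = (x + 4)^3.

χ_A(x) = (x + 4)^3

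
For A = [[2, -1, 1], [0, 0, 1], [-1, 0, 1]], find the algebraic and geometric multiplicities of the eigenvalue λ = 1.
algebraic multiplicity 3, geometric multiplicity 1

The characteristic polynomial is (x - 1)^3, so the factor x - 1 appears with exponent 3: the algebraic multiplicity is 3.

rank(A - I) = 2, so the eigenspace has dimension 3 - 2 = 1: the geometric multiplicity is 1.

Since 1 < 3, A is not diagonalizable.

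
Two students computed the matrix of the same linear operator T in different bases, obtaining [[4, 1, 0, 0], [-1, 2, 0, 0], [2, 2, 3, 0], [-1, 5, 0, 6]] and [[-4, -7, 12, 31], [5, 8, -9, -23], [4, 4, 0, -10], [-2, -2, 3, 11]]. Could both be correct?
Yes.

Two matrices over a field are similar if and only if they have the same invariant factors.

Both A and B have characteristic polynomial (x - 6)(x - 3)^3 and minimal polynomial (x - 6)(x - 3)^2. Computing further, both have invariant factors x - 3, (x - 6)(x - 3)^2. Hence A and B are similar.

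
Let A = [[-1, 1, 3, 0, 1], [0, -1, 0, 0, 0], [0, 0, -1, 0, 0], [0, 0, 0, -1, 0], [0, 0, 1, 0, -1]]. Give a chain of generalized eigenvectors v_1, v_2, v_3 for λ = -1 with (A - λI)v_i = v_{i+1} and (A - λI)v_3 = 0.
We seek v_1 ∈ ker((A + I)^3) \ ker((A + I)^2), then set v_{i+1} = (A + I) v_i.

One such chain is v_1 = [[0, -1, 1, 2, 0]]^T, v_2 = [[2, 0, 0, 0, 1]]^T, v_3 = [[1, 0, 0, 0, 0]]^T. Check: (A + I) v_3 = [[0, 0, 0, 0, 0]]^T = 0.

v_1 = [[0, -1, 1, 2, 0]]^T, v_2 = [[2, 0, 0, 0, 1]]^T, v_3 = [[1, 0, 0, 0, 0]]^T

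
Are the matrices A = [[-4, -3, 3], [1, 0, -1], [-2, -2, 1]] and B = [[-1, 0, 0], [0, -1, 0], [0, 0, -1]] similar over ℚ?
No.

Both have characteristic polynomial (x + 1)^3, but the minimal polynomial of A is (x + 1)^2 while the minimal polynomial of B is x + 1. The minimal polynomial is a similarity invariant, so A and B are not similar.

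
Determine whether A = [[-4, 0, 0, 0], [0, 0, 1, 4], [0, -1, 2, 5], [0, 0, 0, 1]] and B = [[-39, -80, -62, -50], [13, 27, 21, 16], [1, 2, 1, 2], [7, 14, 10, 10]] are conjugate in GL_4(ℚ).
Two matrices over a field are similar if and only if they have the same invariant factors.

Both A and B have characteristic polynomial (x - 1)^3(x + 4) and minimal polynomial (x - 1)^3(x + 4). Computing further, both have invariant factors (x - 1)^3(x + 4). Hence A and B are similar.

Yes.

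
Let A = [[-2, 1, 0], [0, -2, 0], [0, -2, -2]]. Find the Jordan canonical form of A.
J = [[-2, 1, 0], [0, -2, 0], [0, 0, -2]]

The characteristic polynomial is det(xI - A) = (x + 2)^3, so the eigenvalues are -2 (algebraic multiplicity 3).

For λ = -2: rank(A + 2I) = 1, rank((A + 2I)^2) = 0. The eigenspace has dimension 3 - 1 = 2, so there are 2 Jordan blocks; the rank sequence gives block sizes [2, 1].

Assembling the blocks gives the Jordan form J above.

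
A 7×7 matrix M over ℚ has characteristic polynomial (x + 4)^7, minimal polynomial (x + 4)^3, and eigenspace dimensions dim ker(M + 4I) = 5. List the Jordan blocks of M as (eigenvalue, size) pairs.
λ = -4: algebraic multiplicity 7 (exponent in χ_M), largest block size 3 (exponent in m_M), 5 blocks (geometric multiplicity). These force block sizes [3, 1, 1, 1, 1].

Jordan blocks: (-4, 3), (-4, 1), (-4, 1), (-4, 1), (-4, 1)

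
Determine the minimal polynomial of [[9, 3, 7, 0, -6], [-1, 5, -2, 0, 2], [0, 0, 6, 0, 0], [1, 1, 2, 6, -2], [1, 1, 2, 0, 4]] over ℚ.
m_A(x) = (x - 6)^3

The characteristic polynomial factors as (x - 6)^5. The minimal polynomial is ∏(x - λ)^{k_λ} where k_λ is the size of the largest Jordan block at λ.

For λ = 6: rank(A - 6I) = 2, and the largest Jordan block has size 3 (the smallest k with rank((A - 6I)^k) = rank((A - 6I)^(k+1))).

So m_A(x) = (x - 6)^3.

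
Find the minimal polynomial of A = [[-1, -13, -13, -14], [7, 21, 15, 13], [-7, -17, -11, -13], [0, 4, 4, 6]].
The characteristic polynomial factors as (x - 6)^2(x - 4)(x + 1). The minimal polynomial is ∏(x - λ)^{k_λ} where k_λ is the size of the largest Jordan block at λ.

For λ = -1: rank(A + I) = 3, and the largest Jordan block has size 1 (the smallest k with rank((A + I)^k) = rank((A + I)^(k+1))).
For λ = 4: rank(A - 4I) = 3, and the largest Jordan block has size 1 (the smallest k with rank((A - 4I)^k) = rank((A - 4I)^(k+1))).
For λ = 6: rank(A - 6I) = 3, and the largest Jordan block has size 2 (the smallest k with rank((A - 6I)^k) = rank((A - 6I)^(k+1))).

So m_A(x) = (x - 6)^2(x - 4)(x + 1).

m_A(x) = (x - 6)^2(x - 4)(x + 1)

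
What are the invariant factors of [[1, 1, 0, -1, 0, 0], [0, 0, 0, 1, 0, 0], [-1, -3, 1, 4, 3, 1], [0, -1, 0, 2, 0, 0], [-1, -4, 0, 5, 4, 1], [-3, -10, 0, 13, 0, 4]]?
x - 1, x - 1, (x - 4)^2(x - 1)^2

The Jordan structure of A has elementary divisors (x - 1)^2, (x - 1), (x - 1), (x - 4)^2. Arranging the block sizes at each eigenvalue in decreasing order and taking row products gives the invariant factors.

Invariant factors (smallest first, each dividing the next): x - 1, x - 1, (x - 4)^2(x - 1)^2.

Check: the last factor (x - 4)^2(x - 1)^2 is the minimal polynomial, and the product (x - 4)^2(x - 1)^4 is the characteristic polynomial.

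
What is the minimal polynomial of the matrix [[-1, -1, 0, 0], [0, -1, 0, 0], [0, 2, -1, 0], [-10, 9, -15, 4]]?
The characteristic polynomial factors as (x - 4)(x + 1)^3. The minimal polynomial is ∏(x - λ)^{k_λ} where k_λ is the size of the largest Jordan block at λ.

For λ = -1: rank(A + I) = 2, and the largest Jordan block has size 2 (the smallest k with rank((A + I)^k) = rank((A + I)^(k+1))).
For λ = 4: rank(A - 4I) = 3, and the largest Jordan block has size 1 (the smallest k with rank((A - 4I)^k) = rank((A - 4I)^(k+1))).

So m_A(x) = (x - 4)(x + 1)^2.

m_A(x) = (x - 4)(x + 1)^2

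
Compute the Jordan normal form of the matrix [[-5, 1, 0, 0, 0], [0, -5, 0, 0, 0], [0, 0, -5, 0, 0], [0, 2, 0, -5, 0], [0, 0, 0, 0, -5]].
The characteristic polynomial is det(xI - A) = (x + 5)^5, so the eigenvalues are -5 (algebraic multiplicity 5).

For λ = -5: rank(A + 5I) = 1, rank((A + 5I)^2) = 0. The eigenspace has dimension 5 - 1 = 4, so there are 4 Jordan blocks; the rank sequence gives block sizes [2, 1, 1, 1].

Assembling the blocks gives the Jordan form J above.

J = [[-5, 1, 0, 0, 0], [0, -5, 0, 0, 0], [0, 0, -5, 0, 0], [0, 0, 0, -5, 0], [0, 0, 0, 0, -5]]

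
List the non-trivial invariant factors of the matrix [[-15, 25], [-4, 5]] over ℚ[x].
(x + 5)^2

The Jordan structure of A has elementary divisors (x + 5)^2. Arranging the block sizes at each eigenvalue in decreasing order and taking row products gives the invariant factors.

Invariant factors (smallest first, each dividing the next): (x + 5)^2.

Check: the last factor (x + 5)^2 is the minimal polynomial, and the product (x + 5)^2 is the characteristic polynomial.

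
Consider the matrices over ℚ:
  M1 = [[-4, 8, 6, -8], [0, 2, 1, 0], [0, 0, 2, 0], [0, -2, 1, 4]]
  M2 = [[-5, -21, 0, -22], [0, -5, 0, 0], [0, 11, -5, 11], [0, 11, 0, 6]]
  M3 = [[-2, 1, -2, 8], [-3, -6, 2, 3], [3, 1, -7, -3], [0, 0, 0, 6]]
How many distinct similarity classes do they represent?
Characteristic polynomials: χ_{M1} = (x - 4)(x - 2)^2(x + 4), χ_{M2} = (x - 6)(x + 5)^3, χ_{M3} = (x - 6)(x + 5)^3.

{M1}: invariant factors (x - 4)(x - 2)^2(x + 4).

{M2, M3}: invariant factors x + 5, (x - 6)(x + 5)^2.

Matrices are similar if and only if their invariant-factor lists agree; the partition into similarity classes is {M1}, {M2, M3}.

2 classes: {M1}, {M2, M3}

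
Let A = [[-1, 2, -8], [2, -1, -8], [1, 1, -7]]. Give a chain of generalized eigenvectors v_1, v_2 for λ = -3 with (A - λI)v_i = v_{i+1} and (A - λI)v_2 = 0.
We seek v_1 ∈ ker((A + 3I)^2) \ ker(A + 3I), then set v_{i+1} = (A + 3I) v_i.

One such chain is v_1 = [[-1, -2, -1]]^T, v_2 = [[2, 2, 1]]^T. Check: (A + 3I) v_2 = [[0, 0, 0]]^T = 0.

v_1 = [[-1, -2, -1]]^T, v_2 = [[2, 2, 1]]^T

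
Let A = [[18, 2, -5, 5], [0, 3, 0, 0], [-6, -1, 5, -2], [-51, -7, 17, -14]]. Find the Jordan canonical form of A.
The characteristic polynomial is det(xI - A) = (x - 3)^4, so the eigenvalues are 3 (algebraic multiplicity 4).

For λ = 3: rank(A - 3I) = 2, rank((A - 3I)^2) = 0. The eigenspace has dimension 4 - 2 = 2, so there are 2 Jordan blocks; the rank sequence gives block sizes [2, 2].

Assembling the blocks gives the Jordan form J above.

J = [[3, 1, 0, 0], [0, 3, 0, 0], [0, 0, 3, 1], [0, 0, 0, 3]]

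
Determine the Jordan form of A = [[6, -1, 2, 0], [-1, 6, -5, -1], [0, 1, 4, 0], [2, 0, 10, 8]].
J = [[6, 1, 0, 0], [0, 6, 1, 0], [0, 0, 6, 0], [0, 0, 0, 6]]

The characteristic polynomial is det(xI - A) = (x - 6)^4, so the eigenvalues are 6 (algebraic multiplicity 4).

For λ = 6: rank(A - 6I) = 2, rank((A - 6I)^2) = 1, rank((A - 6I)^3) = 0. The eigenspace has dimension 4 - 2 = 2, so there are 2 Jordan blocks; the rank sequence gives block sizes [3, 1].

Assembling the blocks gives the Jordan form J above.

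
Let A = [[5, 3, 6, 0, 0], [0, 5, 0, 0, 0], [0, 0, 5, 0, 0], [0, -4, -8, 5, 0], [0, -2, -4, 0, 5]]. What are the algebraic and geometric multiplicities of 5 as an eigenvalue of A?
algebraic multiplicity 5, geometric multiplicity 4

The characteristic polynomial is (x - 5)^5, so the factor x - 5 appears with exponent 5: the algebraic multiplicity is 5.

rank(A - 5I) = 1, so the eigenspace has dimension 5 - 1 = 4: the geometric multiplicity is 4.

Since 4 < 5, A is not diagonalizable.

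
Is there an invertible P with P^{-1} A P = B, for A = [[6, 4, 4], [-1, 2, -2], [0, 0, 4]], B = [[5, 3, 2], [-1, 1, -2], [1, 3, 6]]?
Yes.

Two matrices over a field are similar if and only if they have the same invariant factors.

Both A and B have characteristic polynomial (x - 4)^3 and minimal polynomial (x - 4)^2. Computing further, both have invariant factors x - 4, (x - 4)^2. Hence A and B are similar.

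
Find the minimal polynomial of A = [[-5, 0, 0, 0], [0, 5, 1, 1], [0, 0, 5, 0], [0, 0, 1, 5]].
The characteristic polynomial factors as (x - 5)^3(x + 5). The minimal polynomial is ∏(x - λ)^{k_λ} where k_λ is the size of the largest Jordan block at λ.

For λ = -5: rank(A + 5I) = 3, and the largest Jordan block has size 1 (the smallest k with rank((A + 5I)^k) = rank((A + 5I)^(k+1))).
For λ = 5: rank(A - 5I) = 3, and the largest Jordan block has size 3 (the smallest k with rank((A - 5I)^k) = rank((A - 5I)^(k+1))).

So m_A(x) = (x - 5)^3(x + 5).

m_A(x) = (x - 5)^3(x + 5)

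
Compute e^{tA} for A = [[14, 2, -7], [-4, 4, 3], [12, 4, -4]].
A has Jordan form J = [[4, 1, 0], [0, 4, 0], [0, 0, 6]] with A = PJP^{-1}, so e^{tA} = P e^{tJ} P^{-1}.

For a Jordan block J_k(λ), e^{tJ_k(λ)} = e^{λt} · (I + tN + t^2 N^2/2! + ... + t^{k-1} N^{k-1}/(k-1)!) where N is the nilpotent superdiagonal part.

Assembling the blocks and conjugating back gives the entries of e^{tA} as shown above.

e^{tA} = [[(6*t + 2*e^{2*t} - 1)*e^{4*t}, 2*(3*t - e^{2*t} + 1)*e^{4*t}, (-3*t - 2*e^{2*t} + 2)*e^{4*t}], [(-2*t - e^{2*t} + 1)*e^{4*t}, (-2*t + e^{2*t})*e^{4*t}, (t + e^{2*t} - 1)*e^{4*t}], [2*(4*t + e^{2*t} - 1)*e^{4*t}, 2*(4*t - e^{2*t} + 1)*e^{4*t}, (-4*t - 2*e^{2*t} + 3)*e^{4*t}]]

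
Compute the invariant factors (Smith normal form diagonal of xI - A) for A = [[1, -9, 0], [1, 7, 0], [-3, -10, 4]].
(x - 4)^3

The Jordan structure of A has elementary divisors (x - 4)^3. Arranging the block sizes at each eigenvalue in decreasing order and taking row products gives the invariant factors.

Invariant factors (smallest first, each dividing the next): (x - 4)^3.

Check: the last factor (x - 4)^3 is the minimal polynomial, and the product (x - 4)^3 is the characteristic polynomial.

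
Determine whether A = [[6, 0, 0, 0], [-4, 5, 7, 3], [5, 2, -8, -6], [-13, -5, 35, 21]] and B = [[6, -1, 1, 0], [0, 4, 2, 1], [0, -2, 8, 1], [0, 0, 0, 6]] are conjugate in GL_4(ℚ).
Yes.

Two matrices over a field are similar if and only if they have the same invariant factors.

Both A and B have characteristic polynomial (x - 6)^4 and minimal polynomial (x - 6)^2. Computing further, both have invariant factors (x - 6)^2, (x - 6)^2. Hence A and B are similar.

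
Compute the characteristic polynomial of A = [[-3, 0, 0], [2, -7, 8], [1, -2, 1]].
χ_A(x) = (x + 3)^3

xI - A = [[x + 3, 0, 0], [-2, x + 7, -8], [-1, 2, x - 1]].

Expanding det(xI - A) along the first row:
det(xI - A) = + (x + 3)·det([[x + 7, -8], [2, x - 1]]) - (0)·det([[-2, -8], [-1, x - 1]]) + (0)·det([[-2, x + 7], [-1, 2]]).

Evaluating gives χ_A(x) = x^3 + 9x^2 + 27x + 27 = (x + 3)^3.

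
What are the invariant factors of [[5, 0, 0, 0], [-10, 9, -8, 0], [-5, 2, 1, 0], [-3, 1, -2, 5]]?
(x - 5)^2, (x - 5)^2

The Jordan structure of A has elementary divisors (x - 5)^2, (x - 5)^2. Arranging the block sizes at each eigenvalue in decreasing order and taking row products gives the invariant factors.

Invariant factors (smallest first, each dividing the next): (x - 5)^2, (x - 5)^2.

Check: the last factor (x - 5)^2 is the minimal polynomial, and the product (x - 5)^4 is the characteristic polynomial.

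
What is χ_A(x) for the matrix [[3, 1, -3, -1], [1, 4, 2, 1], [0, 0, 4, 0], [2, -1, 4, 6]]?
xI - A = [[x - 3, -1, 3, 1], [-1, x - 4, -2, -1], [0, 0, x - 4, 0], [-2, 1, -4, x - 6]].

Expanding det(xI - A) along the first row:
det(xI - A) = + (x - 3)·det([[x - 4, -2, -1], [0, x - 4, 0], [1, -4, x - 6]]) - (-1)·det([[-1, -2, -1], [0, x - 4, 0], [-2, -4, x - 6]]) + (3)·det([[-1, x - 4, -1], [0, 0, 0], [-2, 1, x - 6]]) - (1)·det([[-1, x - 4, -2], [0, 0, x - 4], [-2, 1, -4]]).

Evaluating gives χ_A(x) = x^4 - 17x^3 + 108x^2 - 304x + 320 = (x - 5)(x - 4)^3.

χ_A(x) = (x - 5)(x - 4)^3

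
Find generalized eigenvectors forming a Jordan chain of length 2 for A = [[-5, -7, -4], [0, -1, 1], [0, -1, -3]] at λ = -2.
We seek v_1 ∈ ker((A + 2I)^2) \ ker(A + 2I), then set v_{i+1} = (A + 2I) v_i.

One such chain is v_1 = [[-1, 0, 1]]^T, v_2 = [[-1, 1, -1]]^T. Check: (A + 2I) v_2 = [[0, 0, 0]]^T = 0.

v_1 = [[-1, 0, 1]]^T, v_2 = [[-1, 1, -1]]^T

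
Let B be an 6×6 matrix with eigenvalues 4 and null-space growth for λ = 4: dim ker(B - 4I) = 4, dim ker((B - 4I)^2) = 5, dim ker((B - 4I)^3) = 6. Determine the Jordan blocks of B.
λ = 4: successive nullity increments [4, 1, 1] count blocks of size ≥ k; block sizes are [3, 1, 1, 1].

Jordan blocks: (4, 3), (4, 1), (4, 1), (4, 1)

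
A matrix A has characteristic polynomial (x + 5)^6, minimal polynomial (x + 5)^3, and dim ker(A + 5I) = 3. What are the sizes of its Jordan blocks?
λ = -5: algebraic multiplicity 6 (exponent in χ_A), largest block size 3 (exponent in m_A), 3 blocks (geometric multiplicity). These force block sizes [3, 2, 1].

Jordan blocks: (-5, 3), (-5, 2), (-5, 1)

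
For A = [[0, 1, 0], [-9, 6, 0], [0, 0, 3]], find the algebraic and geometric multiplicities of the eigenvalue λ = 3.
algebraic multiplicity 3, geometric multiplicity 2

The characteristic polynomial is (x - 3)^3, so the factor x - 3 appears with exponent 3: the algebraic multiplicity is 3.

rank(A - 3I) = 1, so the eigenspace has dimension 3 - 1 = 2: the geometric multiplicity is 2.

Since 2 < 3, A is not diagonalizable.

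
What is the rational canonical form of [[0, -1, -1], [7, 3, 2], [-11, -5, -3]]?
R = [[0, 0, 3], [1, 0, 3], [0, 1, 0]]

The invariant factors of A (the non-unit diagonal entries of the Smith normal form of xI - A over ℚ[x]) are x^3 - 3x - 3, each dividing the next. The characteristic polynomial is their product, x^3 - 3x - 3.

The rational canonical form is the block-diagonal matrix of companion matrices C(f_i):
R = [[0, 0, 3], [1, 0, 3], [0, 1, 0]].

Note the characteristic polynomial does not split into linear factors over ℚ, so A has no Jordan form over ℚ; the rational canonical form exists over any field.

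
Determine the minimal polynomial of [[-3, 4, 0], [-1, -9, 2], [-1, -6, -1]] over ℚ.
The characteristic polynomial factors as (x + 3)(x + 5)^2. The minimal polynomial is ∏(x - λ)^{k_λ} where k_λ is the size of the largest Jordan block at λ.

For λ = -5: rank(A + 5I) = 2, and the largest Jordan block has size 2 (the smallest k with rank((A + 5I)^k) = rank((A + 5I)^(k+1))).
For λ = -3: rank(A + 3I) = 2, and the largest Jordan block has size 1 (the smallest k with rank((A + 3I)^k) = rank((A + 3I)^(k+1))).

So m_A(x) = (x + 3)(x + 5)^2.

m_A(x) = (x + 3)(x + 5)^2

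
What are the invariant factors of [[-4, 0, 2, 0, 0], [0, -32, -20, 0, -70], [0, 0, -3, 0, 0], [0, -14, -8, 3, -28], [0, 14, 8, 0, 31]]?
(x - 3)(x + 4), (x - 3)(x + 3)(x + 4)

The Jordan structure of A has elementary divisors (x + 4), (x + 4), (x + 3), (x - 3), (x - 3). Arranging the block sizes at each eigenvalue in decreasing order and taking row products gives the invariant factors.

Invariant factors (smallest first, each dividing the next): (x - 3)(x + 4), (x - 3)(x + 3)(x + 4).

Check: the last factor (x - 3)(x + 3)(x + 4) is the minimal polynomial, and the product (x - 3)^2(x + 3)(x + 4)^2 is the characteristic polynomial.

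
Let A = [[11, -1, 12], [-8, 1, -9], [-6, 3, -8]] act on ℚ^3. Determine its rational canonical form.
The invariant factors of A (the non-unit diagonal entries of the Smith normal form of xI - A over ℚ[x]) are (x - 1)(x^2 - 3x + 3), each dividing the next. The characteristic polynomial is their product, (x - 1)(x^2 - 3x + 3).

The rational canonical form is the block-diagonal matrix of companion matrices C(f_i):
R = [[0, 0, 3], [1, 0, -6], [0, 1, 4]].

Note the characteristic polynomial does not split into linear factors over ℚ, so A has no Jordan form over ℚ; the rational canonical form exists over any field.

R = [[0, 0, 3], [1, 0, -6], [0, 1, 4]]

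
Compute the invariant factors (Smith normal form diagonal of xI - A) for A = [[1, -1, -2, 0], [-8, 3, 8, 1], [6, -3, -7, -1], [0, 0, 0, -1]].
x + 1, (x + 1)^3

The Jordan structure of A has elementary divisors (x + 1)^3, (x + 1). Arranging the block sizes at each eigenvalue in decreasing order and taking row products gives the invariant factors.

Invariant factors (smallest first, each dividing the next): x + 1, (x + 1)^3.

Check: the last factor (x + 1)^3 is the minimal polynomial, and the product (x + 1)^4 is the characteristic polynomial.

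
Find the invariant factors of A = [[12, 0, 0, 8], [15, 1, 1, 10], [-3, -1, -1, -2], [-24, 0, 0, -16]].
x, x^2(x + 4)

The Jordan structure of A has elementary divisors (x + 4), x^2, x. Arranging the block sizes at each eigenvalue in decreasing order and taking row products gives the invariant factors.

Invariant factors (smallest first, each dividing the next): x, x^2(x + 4).

Check: the last factor x^2(x + 4) is the minimal polynomial, and the product x^3(x + 4) is the characteristic polynomial.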